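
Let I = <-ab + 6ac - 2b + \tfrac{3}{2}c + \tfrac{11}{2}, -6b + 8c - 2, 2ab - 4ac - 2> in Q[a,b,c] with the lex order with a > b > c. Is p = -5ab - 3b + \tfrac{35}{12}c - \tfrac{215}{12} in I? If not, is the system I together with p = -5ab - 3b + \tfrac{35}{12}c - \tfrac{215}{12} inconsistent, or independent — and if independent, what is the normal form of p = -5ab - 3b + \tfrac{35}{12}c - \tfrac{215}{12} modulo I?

First compute the reduced Gröbner basis of I by Buchberger's algorithm.
f_1 = -ab + 6ac - 2b + \tfrac{3}{2}c + \tfrac{11}{2}, LT = ab.
f_2 = -6b + 8c - 2, LT = b.
f_3 = 2ab - 4ac - 2, LT = ab.

S(f_1,f_2): lcm = ab. S = -\tfrac{14}{3}ac - \tfrac{1}{3}a + 2b - \tfrac{3}{2}c - \tfrac{11}{2}.
  reduce S modulo (f_1, f_2, f_3):
  remainder -\tfrac{14}{3}ac - \tfrac{1}{3}a + \tfrac{7}{6}c - \tfrac{37}{6} ≠ 0; add h_4 = -\tfrac{14}{3}ac - \tfrac{1}{3}a + \tfrac{7}{6}c - \tfrac{37}{6} to the basis.

S(f_1,f_3): lcm = ab. S = -4ac + 2b - \tfrac{3}{2}c - \tfrac{9}{2}.
  reduce S modulo (f_1, f_2, f_3, h_4):
  remainder \tfrac{2}{7}a + \tfrac{1}{6}c + \tfrac{5}{42} ≠ 0; add h_5 = \tfrac{2}{7}a + \tfrac{1}{6}c + \tfrac{5}{42} to the basis.

S(f_3,h_4): lcm = abc. S = -\tfrac{1}{14}ab - 2ac^{2} + \tfrac{1}{4}bc - \tfrac{37}{28}b - c.
  reduce S modulo (f_1, f_2, f_3, h_4, h_5):
  remainder -\tfrac{1}{6}c^{2} - \tfrac{17}{84}c + \tfrac{31}{84} ≠ 0; add h_6 = -\tfrac{1}{6}c^{2} - \tfrac{17}{84}c + \tfrac{31}{84} to the basis.

The other S-polynomials (S(f_2,f_3), S(f_1,h_4), S(f_2,h_4), S(f_1,h_5), S(f_2,h_5), S(f_3,h_5), S(h_4,h_5), S(f_1,h_6), S(f_2,h_6), S(f_3,h_6), S(h_4,h_6), S(h_5,h_6)) all reduce to 0 modulo the current basis, so we have a Gröbner basis.
Inter-reduce: drop elements whose leading term is divisible by another's, tail-reduce, and make monic.
Reduced Gröbner basis: {a + \tfrac{7}{12}c + \tfrac{5}{12}, b - \tfrac{4}{3}c + \tfrac{1}{3}, c^{2} + \tfrac{17}{14}c - \tfrac{31}{14}}.
Label its elements g_1 = a + \tfrac{7}{12}c + \tfrac{5}{12}, g_2 = b - \tfrac{4}{3}c + \tfrac{1}{3}, g_3 = c^{2} + \tfrac{17}{14}c - \tfrac{31}{14}.

Reduce p = -5ab - 3b + \tfrac{35}{12}c - \tfrac{215}{12} modulo G:
  leading term ab: subtract (-5b)·g_1 from -5ab - 3b + \tfrac{35}{12}c - \tfrac{215}{12} → \tfrac{35}{12}bc - \tfrac{11}{12}b + \tfrac{35}{12}c - \tfrac{215}{12}
  leading term bc: subtract (\tfrac{35}{12}c)·g_2 from \tfrac{35}{12}bc - \tfrac{11}{12}b + \tfrac{35}{12}c - \tfrac{215}{12} → -\tfrac{11}{12}b + \tfrac{35}{9}c^{2} + \tfrac{35}{18}c - \tfrac{215}{12}
  leading term b: subtract (-\tfrac{11}{12})·g_2 from -\tfrac{11}{12}b + \tfrac{35}{9}c^{2} + \tfrac{35}{18}c - \tfrac{215}{12} → \tfrac{35}{9}c^{2} + \tfrac{13}{18}c - \tfrac{317}{18}
  leading term c^{2}: subtract (\tfrac{35}{9})·g_3 from \tfrac{35}{9}c^{2} + \tfrac{13}{18}c - \tfrac{317}{18} → -4c - 9
  leading term c: no divisor's leading term divides it; move -4c to the remainder.
  leading term 1: no divisor's leading term divides it; move -9 to the remainder.
  normal form = -4c - 9.
The normal form is nonzero, so p ∉ I. Since p minus its normal form lies in I, I + (p) = I + (r) where r = -4c - 9; decide whether this ideal is the whole ring.
Run Buchberger on G together with r (pairs among the g_i already reduce to 0 since G is a Gröbner basis):
g_1 = a + \tfrac{7}{12}c + \tfrac{5}{12}, LT = a.
g_2 = b - \tfrac{4}{3}c + \tfrac{1}{3}, LT = b.
g_3 = c^{2} + \tfrac{17}{14}c - \tfrac{31}{14}, LT = c^{2}.
r = -4c - 9, LT = c.

S(g_3,r): lcm = c^{2}. S = -\tfrac{29}{28}c - \tfrac{31}{14}.
  reduce S modulo (g_1, g_2, g_3, r):
  remainder \tfrac{13}{112} ≠ 0; add m_5 = \tfrac{13}{112} to the basis.

The other S-polynomials (S(g_1,g_2), S(g_1,g_3), S(g_1,r), S(g_2,g_3), S(g_2,r), S(g_1,m_5), S(g_2,m_5), S(g_3,m_5), S(r,m_5)) all reduce to 0 modulo the current basis, so we have a Gröbner basis.
Inter-reduce: drop elements whose leading term is divisible by another's, tail-reduce, and make monic.
Reduced Gröbner basis: {1}.
The reduced Gröbner basis of I + (p) is {1}: the ideal is the whole ring, so the enlarged system has no common solution — adjoining p is inconsistent.

Adjoining -5ab - 3b + \tfrac{35}{12}c - \tfrac{215}{12} makes the ideal the whole ring: the system is inconsistent.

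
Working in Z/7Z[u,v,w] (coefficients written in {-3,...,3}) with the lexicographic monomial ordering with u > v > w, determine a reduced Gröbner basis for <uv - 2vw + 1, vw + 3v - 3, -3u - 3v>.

f_1 = uv - 2vw + 1, LT = uv.
f_2 = vw + 3v - 3, LT = vw.
f_3 = -3u - 3v, LT = u.

S(f_1,f_2): lcm = uvw. S = -3uv + 3u - 2vw^2 + w.
  reduce S modulo (f_1, f_2, f_3):
  remainder -3v + 2w + 3 ≠ 0; add g_4 = -3v + 2w + 3 to the basis.

S(f_2,g_4): lcm = vw. S = 3v + 3w^2 + w - 3.
  reduce S modulo (f_1, f_2, f_3, g_4):
  remainder 3w^2 + 3w ≠ 0; add g_5 = 3w^2 + 3w to the basis.

The other S-polynomials (S(f_1,f_3), S(f_2,f_3), S(f_1,g_4), S(f_3,g_4), S(f_1,g_5), S(f_2,g_5), S(f_3,g_5), S(g_4,g_5)) all reduce to 0 modulo the current basis, so we have a Gröbner basis.
Inter-reduce: drop elements whose leading term is divisible by another's, tail-reduce, and make monic.

G = {u + 3w + 1, v - 3w - 1, w^2 + w}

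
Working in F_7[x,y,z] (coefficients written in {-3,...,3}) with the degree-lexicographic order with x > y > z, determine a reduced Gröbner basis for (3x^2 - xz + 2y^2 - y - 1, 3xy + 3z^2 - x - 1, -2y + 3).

f_1 = 3x^2 - xz + 2y^2 - y - 1, LT = x^2.
f_2 = 3xy + 3z^2 - x - 1, LT = xy.
f_3 = -2y + 3, LT = y.

S(f_1,f_2): lcm = x^2y. S = 2xyz - xz^2 + 3y^3 - 2x^2 + 2y^2 - 2x + 2y.
  leading term xyz: subtract (3z)·f_2 from 2xyz - xz^2 + 3y^3 - 2x^2 + 2y^2 - 2x + 2y → -xz^2 + 3y^3 - 2z^3 - 2x^2 + 3xz + 2y^2 - 2x + 2y + 3z
  leading term xz^2: no divisor's leading term divides it; move -xz^2 to the remainder.
  leading term y^3: subtract (2y^2)·f_3 from 3y^3 - 2z^3 - 2x^2 + 3xz + 2y^2 - 2x + 2y + 3z → -2z^3 - 2x^2 + 3xz + 3y^2 - 2x + 2y + 3z
  leading term z^3: no divisor's leading term divides it; move -2z^3 to the remainder.
  leading term x^2: subtract (-3)·f_1 from -2x^2 + 3xz + 3y^2 - 2x + 2y + 3z → 2y^2 - 2x - y + 3z - 3
  leading term y^2: subtract (-y)·f_3 from 2y^2 - 2x - y + 3z - 3 → -2x + 2y + 3z - 3
  leading term x: no divisor's leading term divides it; move -2x to the remainder.
  leading term y: subtract (-1)·f_3 from 2y + 3z - 3 → 3z
  leading term z: no divisor's leading term divides it; move 3z to the remainder.
  remainder -xz^2 - 2z^3 - 2x + 3z ≠ 0; add g_4 = -xz^2 - 2z^3 - 2x + 3z to the basis.

S(f_2,f_3): lcm = xy. S = z^2 + 2.
  leading term z^2: no divisor's leading term divides it; move z^2 to the remainder.
  leading term 1: no divisor's leading term divides it; move 2 to the remainder.
  remainder z^2 + 2 ≠ 0; add g_5 = z^2 + 2 to the basis.

The other S-polynomials (S(f_1,f_3), S(f_1,g_4), S(f_2,g_4), S(f_3,g_4), S(f_1,g_5), S(f_2,g_5), S(f_3,g_5), S(g_4,g_5)) all reduce to 0 modulo the current basis, so we have a Gröbner basis.
Inter-reduce: drop elements whose leading term is divisible by another's, tail-reduce, and make monic.

G = {x^2 + 2xz + 3, z^2 + 2, y + 2}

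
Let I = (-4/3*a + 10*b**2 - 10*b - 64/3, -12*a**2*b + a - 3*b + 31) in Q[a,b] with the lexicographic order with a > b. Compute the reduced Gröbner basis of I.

G = {a - 15/2*b**2 + 15/2*b + 16, b**5 - 2*b**4 - 49/15*b**3 + 383/90*b**2 + 137/30*b - 1/45}

f_1 = -4/3*a + 10*b**2 - 10*b - 64/3, LT = a.
f_2 = -12*a**2*b + a - 3*b + 31, LT = a**2*b.

S(f_1,f_2): lcm = a**2*b. S = -15/2*a*b**3 + 15/2*a*b**2 + 16*a*b + 1/12*a - 1/4*b + 31/12.
  leading term a*b**3: subtract (45/8*b**3)·f_1 from -15/2*a*b**3 + 15/2*a*b**2 + 16*a*b + 1/12*a - 1/4*b + 31/12 → 15/2*a*b**2 + 16*a*b + 1/12*a - 225/4*b**5 + 225/4*b**4 + 120*b**3 - 1/4*b + 31/12
  leading term a*b**2: subtract (-45/8*b**2)·f_1 from 15/2*a*b**2 + 16*a*b + 1/12*a - 225/4*b**5 + 225/4*b**4 + 120*b**3 - 1/4*b + 31/12 → 16*a*b + 1/12*a - 225/4*b**5 + 225/2*b**4 + 255/4*b**3 - 120*b**2 - 1/4*b + 31/12
  leading term a*b: subtract (-12*b)·f_1 from 16*a*b + 1/12*a - 225/4*b**5 + 225/2*b**4 + 255/4*b**3 - 120*b**2 - 1/4*b + 31/12 → 1/12*a - 225/4*b**5 + 225/2*b**4 + 735/4*b**3 - 240*b**2 - 1025/4*b + 31/12
  leading term a: subtract (-1/16)·f_1 from 1/12*a - 225/4*b**5 + 225/2*b**4 + 735/4*b**3 - 240*b**2 - 1025/4*b + 31/12 → -225/4*b**5 + 225/2*b**4 + 735/4*b**3 - 1915/8*b**2 - 2055/8*b + 5/4
  leading term b**5: no divisor's leading term divides it; move -225/4*b**5 to the remainder.
  leading term b**4: no divisor's leading term divides it; move 225/2*b**4 to the remainder.
  leading term b**3: no divisor's leading term divides it; move 735/4*b**3 to the remainder.
  leading term b**2: no divisor's leading term divides it; move -1915/8*b**2 to the remainder.
  leading term b: no divisor's leading term divides it; move -2055/8*b to the remainder.
  leading term 1: no divisor's leading term divides it; move 5/4 to the remainder.
  remainder -225/4*b**5 + 225/2*b**4 + 735/4*b**3 - 1915/8*b**2 - 2055/8*b + 5/4 ≠ 0; add g_3 = -225/4*b**5 + 225/2*b**4 + 735/4*b**3 - 1915/8*b**2 - 2055/8*b + 5/4 to the basis.

The other S-polynomials (S(f_1,g_3), S(f_2,g_3)) all reduce to 0 modulo the current basis, so we have a Gröbner basis.
Inter-reduce: drop elements whose leading term is divisible by another's, tail-reduce, and make monic.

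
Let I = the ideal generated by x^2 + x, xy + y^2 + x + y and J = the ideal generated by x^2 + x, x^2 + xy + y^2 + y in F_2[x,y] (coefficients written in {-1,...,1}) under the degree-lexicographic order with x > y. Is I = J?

For a fixed monomial order, each ideal has a unique reduced Gröbner basis; comparing bases decides equality.
Buchberger on the first generating set:
f_1 = x^2 + x, LT = x^2.
f_2 = xy + y^2 + x + y, LT = xy.

S(f_1,f_2): lcm = x^2y. S = xy^2 + x^2.
  reduce S modulo (f_1, f_2):
  remainder y^3 + y ≠ 0; add g_3 = y^3 + y to the basis.

The other S-polynomials (S(f_1,g_3), S(f_2,g_3)) all reduce to 0 modulo the current basis, so we have a Gröbner basis.
Inter-reduce: drop elements whose leading term is divisible by another's, tail-reduce, and make monic.
Reduced Gröbner basis: {y^3 + y, x^2 + x, xy + y^2 + x + y}.

Buchberger on the second generating set:
h_1 = x^2 + x, LT = x^2.
h_2 = x^2 + xy + y^2 + y, LT = x^2.

S(h_1,h_2): lcm = x^2. S = xy + y^2 + x + y.
  reduce S modulo (h_1, h_2):
  remainder xy + y^2 + x + y ≠ 0; add k_3 = xy + y^2 + x + y to the basis.

S(h_1,k_3): lcm = x^2y. S = xy^2 + x^2.
  reduce S modulo (h_1, h_2, k_3):
  remainder y^3 + y ≠ 0; add k_4 = y^3 + y to the basis.

The other S-polynomials (S(h_2,k_3), S(h_1,k_4), S(h_2,k_4), S(k_3,k_4)) all reduce to 0 modulo the current basis, so we have a Gröbner basis.
Inter-reduce: drop elements whose leading term is divisible by another's, tail-reduce, and make monic.
Reduced Gröbner basis: {y^3 + y, x^2 + x, xy + y^2 + x + y}.

Same reduced basis, so the two generating sets span the same ideal.

Yes, the ideals are equal.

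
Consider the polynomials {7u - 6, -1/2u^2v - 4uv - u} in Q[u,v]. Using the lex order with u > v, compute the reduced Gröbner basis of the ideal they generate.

G = {u - 6/7, v + 7/31}

Buchberger's algorithm terminates because the ascending chain of leading-term ideals stabilizes.

f_1 = 7u - 6, LT = u.
f_2 = -1/2u^2v - 4uv - u, LT = u^2v.

S(f_1,f_2): lcm = u^2v. S = -62/7uv - 2u.
  reduce S modulo (f_1, f_2):
  remainder -372/49v - 12/7 ≠ 0; add g_3 = -372/49v - 12/7 to the basis.

The other S-polynomials (S(f_1,g_3), S(f_2,g_3)) all reduce to 0 modulo the current basis, so we have a Gröbner basis.
Inter-reduce: drop elements whose leading term is divisible by another's, tail-reduce, and make monic.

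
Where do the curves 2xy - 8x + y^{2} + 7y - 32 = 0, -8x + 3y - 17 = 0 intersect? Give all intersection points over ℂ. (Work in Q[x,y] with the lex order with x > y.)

Compute a lex Gröbner basis by Buchberger's algorithm.
f_1 = 2xy - 8x + y^{2} + 7y - 32, LT = xy.
f_2 = -8x + 3y - 17, LT = x.

S(f_1,f_2): lcm = xy. S = -4x + \tfrac{7}{8}y^{2} + \tfrac{11}{8}y - 16.
  leading term x: subtract (\tfrac{1}{2})·f_2 from -4x + \tfrac{7}{8}y^{2} + \tfrac{11}{8}y - 16 → \tfrac{7}{8}y^{2} - \tfrac{1}{8}y - \tfrac{15}{2}
  leading term y^{2}: no divisor's leading term divides it; move \tfrac{7}{8}y^{2} to the remainder.
  leading term y: no divisor's leading term divides it; move -\tfrac{1}{8}y to the remainder.
  leading term 1: no divisor's leading term divides it; move -\tfrac{15}{2} to the remainder.
  remainder \tfrac{7}{8}y^{2} - \tfrac{1}{8}y - \tfrac{15}{2} ≠ 0; add h_3 = \tfrac{7}{8}y^{2} - \tfrac{1}{8}y - \tfrac{15}{2} to the basis.

The other S-polynomials (S(f_1,h_3), S(f_2,h_3)) all reduce to 0 modulo the current basis, so we have a Gröbner basis.
Inter-reduce: drop elements whose leading term is divisible by another's, tail-reduce, and make monic.
Reduced Gröbner basis: {x - \tfrac{3}{8}y + \tfrac{17}{8}, y^{2} - \tfrac{1}{7}y - \tfrac{60}{7}}.

A lex Gröbner basis eliminates variables successively. Here y^{2} - \tfrac{1}{7}y - \tfrac{60}{7} depends only on y, with roots {-20/7, 3}; lifting each root through the earlier basis elements recovers the full solutions.
  y = -20/7: the earlier basis element becomes x + \tfrac{179}{56} = 0, giving x = -179/56 — point (-179/56, -20/7).
  y = 3: the earlier basis element becomes x + 1 = 0, giving x = -1 — point (-1, 3).

{(-179/56, -20/7), (-1, 3)}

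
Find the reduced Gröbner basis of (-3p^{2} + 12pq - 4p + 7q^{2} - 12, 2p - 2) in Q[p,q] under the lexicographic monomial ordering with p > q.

f_1 = -3p^{2} + 12pq - 4p + 7q^{2} - 12, LT = p^{2}.
f_2 = 2p - 2, LT = p.

S(f_1,f_2): lcm = p^{2}. S = -4pq + \tfrac{7}{3}p - \tfrac{7}{3}q^{2} + 4.
  leading term pq: subtract (-2q)·f_2 from -4pq + \tfrac{7}{3}p - \tfrac{7}{3}q^{2} + 4 → \tfrac{7}{3}p - \tfrac{7}{3}q^{2} - 4q + 4
  leading term p: subtract (\tfrac{7}{6})·f_2 from \tfrac{7}{3}p - \tfrac{7}{3}q^{2} - 4q + 4 → -\tfrac{7}{3}q^{2} - 4q + \tfrac{19}{3}
  leading term q^{2}: no divisor's leading term divides it; move -\tfrac{7}{3}q^{2} to the remainder.
  leading term q: no divisor's leading term divides it; move -4q to the remainder.
  leading term 1: no divisor's leading term divides it; move \tfrac{19}{3} to the remainder.
  remainder -\tfrac{7}{3}q^{2} - 4q + \tfrac{19}{3} ≠ 0; add g_3 = -\tfrac{7}{3}q^{2} - 4q + \tfrac{19}{3} to the basis.

The other S-polynomials (S(f_1,g_3), S(f_2,g_3)) all reduce to 0 modulo the current basis, so we have a Gröbner basis.
Inter-reduce: drop elements whose leading term is divisible by another's, tail-reduce, and make monic.

G = {p - 1, q^{2} + \tfrac{12}{7}q - \tfrac{19}{7}}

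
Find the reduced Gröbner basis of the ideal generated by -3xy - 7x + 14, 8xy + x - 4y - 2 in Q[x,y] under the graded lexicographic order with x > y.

f_1 = -3xy - 7x + 14, LT = xy.
f_2 = 8xy + x - 4y - 2, LT = xy.

S(f_1,f_2): lcm = xy. S = \tfrac{53}{24}x + \tfrac{1}{2}y - \tfrac{53}{12}.
  leading term x: no divisor's leading term divides it; move \tfrac{53}{24}x to the remainder.
  leading term y: no divisor's leading term divides it; move \tfrac{1}{2}y to the remainder.
  leading term 1: no divisor's leading term divides it; move -\tfrac{53}{12} to the remainder.
  remainder \tfrac{53}{24}x + \tfrac{1}{2}y - \tfrac{53}{12} ≠ 0; add g_3 = \tfrac{53}{24}x + \tfrac{1}{2}y - \tfrac{53}{12} to the basis.

S(f_1,g_3): lcm = xy. S = -\tfrac{12}{53}y^{2} + \tfrac{7}{3}x + 2y - \tfrac{14}{3}.
  leading term y^{2}: no divisor's leading term divides it; move -\tfrac{12}{53}y^{2} to the remainder.
  leading term x: subtract (\tfrac{56}{53})·g_3 from \tfrac{7}{3}x + 2y - \tfrac{14}{3} → \tfrac{78}{53}y
  leading term y: no divisor's leading term divides it; move \tfrac{78}{53}y to the remainder.
  remainder -\tfrac{12}{53}y^{2} + \tfrac{78}{53}y ≠ 0; add g_4 = -\tfrac{12}{53}y^{2} + \tfrac{78}{53}y to the basis.

The other S-polynomials (S(f_2,g_3), S(f_1,g_4), S(f_2,g_4), S(g_3,g_4)) all reduce to 0 modulo the current basis, so we have a Gröbner basis.
Inter-reduce: drop elements whose leading term is divisible by another's, tail-reduce, and make monic.

G = {y^{2} - \tfrac{13}{2}y, x + \tfrac{12}{53}y - 2}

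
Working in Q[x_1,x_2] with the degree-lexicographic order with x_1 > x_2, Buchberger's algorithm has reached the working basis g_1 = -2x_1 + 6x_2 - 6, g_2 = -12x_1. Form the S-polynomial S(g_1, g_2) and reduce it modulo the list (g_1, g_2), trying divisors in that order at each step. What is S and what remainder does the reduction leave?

lcm(LM(g_1), LM(g_2)) = x_1.
S = (lcm/LT(g_1))·g_1 − (lcm/LT(g_2))·g_2 = -3x_2 + 3.
Reduce S modulo (g_1, g_2) in that order:
  leading term x_2: no divisor's leading term divides it; move -3x_2 to the remainder.
  leading term 1: no divisor's leading term divides it; move 3 to the remainder.
The remainder -3x_2 + 3 is nonzero, so it would be added as the next basis element.
This is the inner loop of Buchberger's algorithm — each nonzero remainder becomes a new basis element.

S(g_1, g_2) = -3x_2 + 3; remainder on division = -3x_2 + 3.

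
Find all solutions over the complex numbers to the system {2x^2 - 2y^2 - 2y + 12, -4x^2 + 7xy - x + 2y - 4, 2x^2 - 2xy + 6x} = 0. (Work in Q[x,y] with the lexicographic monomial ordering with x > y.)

Compute a lex Gröbner basis by Buchberger's algorithm.
f_1 = 2x^2 - 2y^2 - 2y + 12, LT = x^2.
f_2 = -4x^2 + 7xy - x + 2y - 4, LT = x^2.
f_3 = 2x^2 - 2xy + 6x, LT = x^2.

S(f_1,f_2): lcm = x^2. S = 7/4xy - 1/4x - y^2 - 1/2y + 5.
  leading term xy: no divisor's leading term divides it; move 7/4xy to the remainder.
  leading term x: no divisor's leading term divides it; move -1/4x to the remainder.
  leading term y^2: no divisor's leading term divides it; move -y^2 to the remainder.
  leading term y: no divisor's leading term divides it; move -1/2y to the remainder.
  leading term 1: no divisor's leading term divides it; move 5 to the remainder.
  remainder 7/4xy - 1/4x - y^2 - 1/2y + 5 ≠ 0; add h_4 = 7/4xy - 1/4x - y^2 - 1/2y + 5 to the basis.

S(f_1,f_3): lcm = x^2. S = xy - 3x - y^2 - y + 6.
  leading term xy: subtract (4/7)·h_4 from xy - 3x - y^2 - y + 6 → -20/7x - 3/7y^2 - 5/7y + 22/7
  leading term x: no divisor's leading term divides it; move -20/7x to the remainder.
  leading term y^2: no divisor's leading term divides it; move -3/7y^2 to the remainder.
  leading term y: no divisor's leading term divides it; move -5/7y to the remainder.
  leading term 1: no divisor's leading term divides it; move 22/7 to the remainder.
  remainder -20/7x - 3/7y^2 - 5/7y + 22/7 ≠ 0; add h_5 = -20/7x - 3/7y^2 - 5/7y + 22/7 to the basis.

S(f_1,h_4): lcm = x^2y. S = 1/7x^2 + 4/7xy^2 + 2/7xy - 20/7x - y^3 - y^2 + 6y.
  leading term x^2: subtract (1/14)·f_1 from 1/7x^2 + 4/7xy^2 + 2/7xy - 20/7x - y^3 - y^2 + 6y → 4/7xy^2 + 2/7xy - 20/7x - y^3 - 6/7y^2 + 43/7y - 6/7
  leading term xy^2: subtract (16/49y)·h_4 from 4/7xy^2 + 2/7xy - 20/7x - y^3 - 6/7y^2 + 43/7y - 6/7 → 18/49xy - 20/7x - 33/49y^3 - 34/49y^2 + 221/49y - 6/7
  leading term xy: subtract (72/343)·h_4 from 18/49xy - 20/7x - 33/49y^3 - 34/49y^2 + 221/49y - 6/7 → -962/343x - 33/49y^3 - 166/343y^2 + 1583/343y - 654/343
  leading term x: subtract (481/490)·h_5 from -962/343x - 33/49y^3 - 166/343y^2 + 1583/343y - 654/343 → -33/49y^3 - 31/490y^2 + 521/98y - 1223/245
  leading term y^3: no divisor's leading term divides it; move -33/49y^3 to the remainder.
  leading term y^2: no divisor's leading term divides it; move -31/490y^2 to the remainder.
  leading term y: no divisor's leading term divides it; move 521/98y to the remainder.
  leading term 1: no divisor's leading term divides it; move -1223/245 to the remainder.
  remainder -33/49y^3 - 31/490y^2 + 521/98y - 1223/245 ≠ 0; add h_6 = -33/49y^3 - 31/490y^2 + 521/98y - 1223/245 to the basis.

S(f_3,h_4): lcm = x^2y. S = 1/7x^2 - 3/7xy^2 + 23/7xy - 20/7x.
  leading term x^2: subtract (1/14)·f_1 from 1/7x^2 - 3/7xy^2 + 23/7xy - 20/7x → -3/7xy^2 + 23/7xy - 20/7x + 1/7y^2 + 1/7y - 6/7
  leading term xy^2: subtract (-12/49y)·h_4 from -3/7xy^2 + 23/7xy - 20/7x + 1/7y^2 + 1/7y - 6/7 → 158/49xy - 20/7x - 12/49y^3 + 1/49y^2 + 67/49y - 6/7
  leading term xy: subtract (632/343)·h_4 from 158/49xy - 20/7x - 12/49y^3 + 1/49y^2 + 67/49y - 6/7 → -822/343x - 12/49y^3 + 639/343y^2 + 785/343y - 3454/343
  leading term x: subtract (411/490)·h_5 from -822/343x - 12/49y^3 + 639/343y^2 + 785/343y - 3454/343 → -12/49y^3 + 1089/490y^2 + 283/98y - 3113/245
  leading term y^3: subtract (4/11)·h_6 from -12/49y^3 + 1089/490y^2 + 283/98y - 3113/245 → 247/110y^2 + 21/22y - 599/55
  leading term y^2: no divisor's leading term divides it; move 247/110y^2 to the remainder.
  leading term y: no divisor's leading term divides it; move 21/22y to the remainder.
  leading term 1: no divisor's leading term divides it; move -599/55 to the remainder.
  remainder 247/110y^2 + 21/22y - 599/55 ≠ 0; add h_7 = 247/110y^2 + 21/22y - 599/55 to the basis.

S(f_1,h_5): lcm = x^2. S = -3/20xy^2 - 1/4xy + 11/10x - y^2 - y + 6.
  leading term xy^2: subtract (-3/35y)·h_4 from -3/20xy^2 - 1/4xy + 11/10x - y^2 - y + 6 → -19/70xy + 11/10x - 3/35y^3 - 73/70y^2 - 4/7y + 6
  leading term xy: subtract (-38/245)·h_4 from -19/70xy + 11/10x - 3/35y^3 - 73/70y^2 - 4/7y + 6 → 52/49x - 3/35y^3 - 587/490y^2 - 159/245y + 332/49
  leading term x: subtract (-13/35)·h_5 from 52/49x - 3/35y^3 - 587/490y^2 - 159/245y + 332/49 → -3/35y^3 - 19/14y^2 - 32/35y + 278/35
  leading term y^3: subtract (7/55)·h_6 from -3/35y^3 - 19/14y^2 - 32/35y + 278/35 → -371/275y^2 - 35/22y + 2359/275
  leading term y^2: subtract (-742/1235)·h_7 from -371/275y^2 - 35/22y + 2359/275 → -2513/2470y + 2513/1235
  leading term y: no divisor's leading term divides it; move -2513/2470y to the remainder.
  leading term 1: no divisor's leading term divides it; move 2513/1235 to the remainder.
  remainder -2513/2470y + 2513/1235 ≠ 0; add h_8 = -2513/2470y + 2513/1235 to the basis.

The other S-polynomials (S(f_2,f_3), S(f_2,h_4), S(f_2,h_5), S(f_3,h_5), S(h_4,h_5), S(f_1,h_6), S(f_2,h_6), S(f_3,h_6), S(h_4,h_6), S(h_5,h_6), S(f_1,h_7), S(f_2,h_7), S(f_3,h_7), S(h_4,h_7), S(h_5,h_7), S(h_6,h_7), S(f_1,h_8), S(f_2,h_8), S(f_3,h_8), S(h_4,h_8), S(h_5,h_8), S(h_6,h_8), S(h_7,h_8)) all reduce to 0 modulo the current basis, so we have a Gröbner basis.
Inter-reduce: drop elements whose leading term is divisible by another's, tail-reduce, and make monic.
Reduced Gröbner basis: {x, y - 2}.

The lex basis is triangular: the last element involves only y. Solving y - 2 = 0 gives y ∈ {2}; substituting each value into the earlier elements determines the remaining variables.
  y = 2: the earlier basis element becomes x = 0, giving x = 0 — point (0, 2).

{(0, 2)}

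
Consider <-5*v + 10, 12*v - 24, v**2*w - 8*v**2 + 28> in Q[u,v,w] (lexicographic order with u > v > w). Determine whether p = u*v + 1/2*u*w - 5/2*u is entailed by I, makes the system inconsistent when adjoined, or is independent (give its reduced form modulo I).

First compute the reduced Gröbner basis of I by Buchberger's algorithm.
f_1 = -5*v + 10, LT = v.
f_2 = 12*v - 24, LT = v.
f_3 = v**2*w - 8*v**2 + 28, LT = v**2*w.

S(f_1,f_3): lcm = v**2*w. S = 8*v**2 - 2*v*w - 28.
  reduce S modulo (f_1, f_2, f_3):
  remainder -4*w + 4 ≠ 0; add h_4 = -4*w + 4 to the basis.

The other S-polynomials (S(f_1,f_2), S(f_2,f_3), S(f_1,h_4), S(f_2,h_4), S(f_3,h_4)) all reduce to 0 modulo the current basis, so we have a Gröbner basis.
Inter-reduce: drop elements whose leading term is divisible by another's, tail-reduce, and make monic.
Reduced Gröbner basis: {v - 2, w - 1}.
Label its elements g_1 = v - 2, g_2 = w - 1.

Reduce p = u*v + 1/2*u*w - 5/2*u modulo G:
  leading term u*v: subtract (u)·g_1 from u*v + 1/2*u*w - 5/2*u → 1/2*u*w - 1/2*u
  leading term u*w: subtract (1/2*u)·g_2 from 1/2*u*w - 1/2*u → 0
  normal form = 0.
Since the normal form is 0, p ∈ I.

u*v + 1/2*u*w - 5/2*u lies in I (it reduces to 0).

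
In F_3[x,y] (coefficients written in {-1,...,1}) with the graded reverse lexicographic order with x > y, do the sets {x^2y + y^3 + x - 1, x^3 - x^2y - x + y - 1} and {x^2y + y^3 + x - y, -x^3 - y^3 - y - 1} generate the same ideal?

Since reduced Gröbner bases are canonical representatives of ideals under a given ordering, it suffices to compute and compare them.
Buchberger on the first generating set:
f_1 = x^2y + y^3 + x - 1, LT = x^2y.
f_2 = x^3 - x^2y - x + y - 1, LT = x^3.

S(f_1,f_2): lcm = x^3y. S = x^2y^2 + xy^3 + x^2 + xy - y^2 - x + y.
  leading term x^2y^2: subtract (y)·f_1 from x^2y^2 + xy^3 + x^2 + xy - y^2 - x + y → xy^3 - y^4 + x^2 - y^2 - x - y
  leading term xy^3: no divisor's leading term divides it; move xy^3 to the remainder.
  leading term y^4: no divisor's leading term divides it; move -y^4 to the remainder.
  leading term x^2: no divisor's leading term divides it; move x^2 to the remainder.
  leading term y^2: no divisor's leading term divides it; move -y^2 to the remainder.
  leading term x: no divisor's leading term divides it; move -x to the remainder.
  leading term y: no divisor's leading term divides it; move -y to the remainder.
  remainder xy^3 - y^4 + x^2 - y^2 - x - y ≠ 0; add g_3 = xy^3 - y^4 + x^2 - y^2 - x - y to the basis.

S(f_1,g_3): lcm = x^2y^3. S = xy^4 + y^5 - x^3 - xy^2 + x^2 + xy - y^2.
  leading term xy^4: subtract (y)·g_3 from xy^4 + y^5 - x^3 - xy^2 + x^2 + xy - y^2 → -y^5 - x^3 - x^2y - xy^2 + y^3 + x^2 - xy
  leading term y^5: no divisor's leading term divides it; move -y^5 to the remainder.
  leading term x^3: subtract (-1)·f_2 from -x^3 - x^2y - xy^2 + y^3 + x^2 - xy → x^2y - xy^2 + y^3 + x^2 - xy - x + y - 1
  leading term x^2y: subtract (1)·f_1 from x^2y - xy^2 + y^3 + x^2 - xy - x + y - 1 → -xy^2 + x^2 - xy + x + y
  leading term xy^2: no divisor's leading term divides it; move -xy^2 to the remainder.
  leading term x^2: no divisor's leading term divides it; move x^2 to the remainder.
  leading term xy: no divisor's leading term divides it; move -xy to the remainder.
  leading term x: no divisor's leading term divides it; move x to the remainder.
  leading term y: no divisor's leading term divides it; move y to the remainder.
  remainder -y^5 - xy^2 + x^2 - xy + x + y ≠ 0; add g_4 = -y^5 - xy^2 + x^2 - xy + x + y to the basis.

The other S-polynomials (S(f_2,g_3), S(f_1,g_4), S(f_2,g_4), S(g_3,g_4)) all reduce to 0 modulo the current basis, so we have a Gröbner basis.
Inter-reduce: drop elements whose leading term is divisible by another's, tail-reduce, and make monic.
Reduced Gröbner basis: {y^5 + xy^2 - x^2 + xy - x - y, xy^3 - y^4 + x^2 - y^2 - x - y, x^3 + y^3 + y + 1, x^2y + y^3 + x - 1}.

Buchberger on the second generating set:
h_1 = x^2y + y^3 + x - y, LT = x^2y.
h_2 = -x^3 - y^3 - y - 1, LT = x^3.

S(h_1,h_2): lcm = x^3y. S = xy^3 - y^4 + x^2 - xy - y^2 - y.
  leading term xy^3: no divisor's leading term divides it; move xy^3 to the remainder.
  leading term y^4: no divisor's leading term divides it; move -y^4 to the remainder.
  leading term x^2: no divisor's leading term divides it; move x^2 to the remainder.
  leading term xy: no divisor's leading term divides it; move -xy to the remainder.
  leading term y^2: no divisor's leading term divides it; move -y^2 to the remainder.
  leading term y: no divisor's leading term divides it; move -y to the remainder.
  remainder xy^3 - y^4 + x^2 - xy - y^2 - y ≠ 0; add k_3 = xy^3 - y^4 + x^2 - xy - y^2 - y to the basis.

S(h_1,k_3): lcm = x^2y^3. S = xy^4 + y^5 - x^3 + x^2y - xy^2 - y^3 + xy.
  leading term xy^4: subtract (y)·k_3 from xy^4 + y^5 - x^3 + x^2y - xy^2 - y^3 + xy → -y^5 - x^3 + xy + y^2
  leading term y^5: no divisor's leading term divides it; move -y^5 to the remainder.
  leading term x^3: subtract (1)·h_2 from -x^3 + xy + y^2 → y^3 + xy + y^2 + y + 1
  leading term y^3: no divisor's leading term divides it; move y^3 to the remainder.
  leading term xy: no divisor's leading term divides it; move xy to the remainder.
  leading term y^2: no divisor's leading term divides it; move y^2 to the remainder.
  leading term y: no divisor's leading term divides it; move y to the remainder.
  leading term 1: no divisor's leading term divides it; move 1 to the remainder.
  remainder -y^5 + y^3 + xy + y^2 + y + 1 ≠ 0; add k_4 = -y^5 + y^3 + xy + y^2 + y + 1 to the basis.

The other S-polynomials (S(h_2,k_3), S(h_1,k_4), S(h_2,k_4), S(k_3,k_4)) all reduce to 0 modulo the current basis, so we have a Gröbner basis.
Inter-reduce: drop elements whose leading term is divisible by another's, tail-reduce, and make monic.
Reduced Gröbner basis: {y^5 - y^3 - xy - y^2 - y - 1, xy^3 - y^4 + x^2 - xy - y^2 - y, x^3 + y^3 + y + 1, x^2y + y^3 + x - y}.

Since the reduced bases disagree, the two ideals are not the same.

No, the ideals differ.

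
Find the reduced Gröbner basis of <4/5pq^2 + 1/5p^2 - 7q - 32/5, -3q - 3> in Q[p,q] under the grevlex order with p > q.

f_1 = 4/5pq^2 + 1/5p^2 - 7q - 32/5, LT = pq^2.
f_2 = -3q - 3, LT = q.

S(f_1,f_2): lcm = pq^2. S = 1/4p^2 - pq - 35/4q - 8.
  leading term p^2: no divisor's leading term divides it; move 1/4p^2 to the remainder.
  leading term pq: subtract (1/3p)·f_2 from -pq - 35/4q - 8 → p - 35/4q - 8
  leading term p: no divisor's leading term divides it; move p to the remainder.
  leading term q: subtract (35/12)·f_2 from -35/4q - 8 → 3/4
  leading term 1: no divisor's leading term divides it; move 3/4 to the remainder.
  remainder 1/4p^2 + p + 3/4 ≠ 0; add g_3 = 1/4p^2 + p + 3/4 to the basis.

The other S-polynomials (S(f_1,g_3), S(f_2,g_3)) all reduce to 0 modulo the current basis, so we have a Gröbner basis.
Inter-reduce: drop elements whose leading term is divisible by another's, tail-reduce, and make monic.

G = {p^2 + 4p + 3, q + 1}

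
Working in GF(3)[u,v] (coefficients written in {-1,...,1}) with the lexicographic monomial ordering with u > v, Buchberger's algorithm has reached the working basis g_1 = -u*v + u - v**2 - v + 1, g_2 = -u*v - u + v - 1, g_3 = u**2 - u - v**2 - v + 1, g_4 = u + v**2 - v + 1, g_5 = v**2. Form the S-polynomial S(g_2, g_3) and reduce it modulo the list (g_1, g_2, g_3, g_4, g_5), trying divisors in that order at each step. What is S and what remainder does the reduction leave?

lcm(LM(g_2), LM(g_3)) = u**2*v.
S = (lcm/LT(g_2))·g_2 − (lcm/LT(g_3))·g_3 = u**2 + u + v**3 + v**2 - v.
Reduce S modulo (g_1, g_2, g_3, g_4, g_5) in that order:
  leading term u**2: subtract (1)·g_3 from u**2 + u + v**3 + v**2 - v → -u + v**3 - v**2 - 1
  leading term u: subtract (-1)·g_4 from -u + v**3 - v**2 - 1 → v**3 - v
  leading term v**3: subtract (v)·g_5 from v**3 - v → -v
  leading term v: no divisor's leading term divides it; move -v to the remainder.
The remainder -v is nonzero, so it would be added as the next basis element.

S(g_2, g_3) = u**2 + u + v**3 + v**2 - v; remainder on division = -v.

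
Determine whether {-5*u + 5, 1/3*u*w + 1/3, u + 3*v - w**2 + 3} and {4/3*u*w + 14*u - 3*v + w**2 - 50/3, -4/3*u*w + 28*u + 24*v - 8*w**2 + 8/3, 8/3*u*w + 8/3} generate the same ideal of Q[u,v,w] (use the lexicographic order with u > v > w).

Yes, the ideals are equal.

Since reduced Gröbner bases are canonical representatives of ideals under a given ordering, it suffices to compute and compare them.
Buchberger on the first generating set:
f_1 = -5*u + 5, LT = u.
f_2 = 1/3*u*w + 1/3, LT = u*w.
f_3 = u + 3*v - w**2 + 3, LT = u.

S(f_1,f_2): lcm = u*w. S = -w - 1.
  leading term w: no divisor's leading term divides it; move -w to the remainder.
  leading term 1: no divisor's leading term divides it; move -1 to the remainder.
  remainder -w - 1 ≠ 0; add g_4 = -w - 1 to the basis.

S(f_1,f_3): lcm = u. S = -3*v + w**2 - 4.
  leading term v: no divisor's leading term divides it; move -3*v to the remainder.
  leading term w**2: subtract (-w)·g_4 from w**2 - 4 → -w - 4
  leading term w: subtract (1)·g_4 from -w - 4 → -3
  leading term 1: no divisor's leading term divides it; move -3 to the remainder.
  remainder -3*v - 3 ≠ 0; add g_5 = -3*v - 3 to the basis.

The other S-polynomials (S(f_2,f_3), S(f_1,g_4), S(f_2,g_4), S(f_3,g_4), S(f_1,g_5), S(f_2,g_5), S(f_3,g_5), S(g_4,g_5)) all reduce to 0 modulo the current basis, so we have a Gröbner basis.
Inter-reduce: drop elements whose leading term is divisible by another's, tail-reduce, and make monic.
Reduced Gröbner basis: {u - 1, v + 1, w + 1}.

Buchberger on the second generating set:
h_1 = 4/3*u*w + 14*u - 3*v + w**2 - 50/3, LT = u*w.
h_2 = -4/3*u*w + 28*u + 24*v - 8*w**2 + 8/3, LT = u*w.
h_3 = 8/3*u*w + 8/3, LT = u*w.

S(h_1,h_2): lcm = u*w. S = 63/2*u + 63/4*v - 21/4*w**2 - 21/2.
  leading term u: no divisor's leading term divides it; move 63/2*u to the remainder.
  leading term v: no divisor's leading term divides it; move 63/4*v to the remainder.
  leading term w**2: no divisor's leading term divides it; move -21/4*w**2 to the remainder.
  leading term 1: no divisor's leading term divides it; move -21/2 to the remainder.
  remainder 63/2*u + 63/4*v - 21/4*w**2 - 21/2 ≠ 0; add k_4 = 63/2*u + 63/4*v - 21/4*w**2 - 21/2 to the basis.

S(h_1,h_3): lcm = u*w. S = 21/2*u - 9/4*v + 3/4*w**2 - 27/2.
  leading term u: subtract (1/3)·k_4 from 21/2*u - 9/4*v + 3/4*w**2 - 27/2 → -15/2*v + 5/2*w**2 - 10
  leading term v: no divisor's leading term divides it; move -15/2*v to the remainder.
  leading term w**2: no divisor's leading term divides it; move 5/2*w**2 to the remainder.
  leading term 1: no divisor's leading term divides it; move -10 to the remainder.
  remainder -15/2*v + 5/2*w**2 - 10 ≠ 0; add k_5 = -15/2*v + 5/2*w**2 - 10 to the basis.

S(h_1,k_4): lcm = u*w. S = 21/2*u - 1/2*v*w - 9/4*v + 1/6*w**3 + 3/4*w**2 + 1/3*w - 25/2.
  leading term u: subtract (1/3)·k_4 from 21/2*u - 1/2*v*w - 9/4*v + 1/6*w**3 + 3/4*w**2 + 1/3*w - 25/2 → -1/2*v*w - 15/2*v + 1/6*w**3 + 5/2*w**2 + 1/3*w - 9
  leading term v*w: subtract (1/15*w)·k_5 from -1/2*v*w - 15/2*v + 1/6*w**3 + 5/2*w**2 + 1/3*w - 9 → -15/2*v + 5/2*w**2 + w - 9
  leading term v: subtract (1)·k_5 from -15/2*v + 5/2*w**2 + w - 9 → w + 1
  leading term w: no divisor's leading term divides it; move w to the remainder.
  leading term 1: no divisor's leading term divides it; move 1 to the remainder.
  remainder w + 1 ≠ 0; add k_6 = w + 1 to the basis.

The other S-polynomials (S(h_2,h_3), S(h_2,k_4), S(h_3,k_4), S(h_1,k_5), S(h_2,k_5), S(h_3,k_5), S(k_4,k_5), S(h_1,k_6), S(h_2,k_6), S(h_3,k_6), S(k_4,k_6), S(k_5,k_6)) all reduce to 0 modulo the current basis, so we have a Gröbner basis.
Inter-reduce: drop elements whose leading term is divisible by another's, tail-reduce, and make monic.
Reduced Gröbner basis: {u - 1, v + 1, w + 1}.

The two bases agree; hence the ideals are identical.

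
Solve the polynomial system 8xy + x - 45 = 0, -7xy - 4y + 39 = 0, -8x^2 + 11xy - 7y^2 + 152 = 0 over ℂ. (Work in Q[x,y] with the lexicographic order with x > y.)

Compute a lex Gröbner basis by Buchberger's algorithm.
f_1 = 8xy + x - 45, LT = xy.
f_2 = -7xy - 4y + 39, LT = xy.
f_3 = -8x^2 + 11xy - 7y^2 + 152, LT = x^2.

S(f_1,f_2): lcm = xy. S = 1/8x - 4/7y - 3/56.
  leading term x: no divisor's leading term divides it; move 1/8x to the remainder.
  leading term y: no divisor's leading term divides it; move -4/7y to the remainder.
  leading term 1: no divisor's leading term divides it; move -3/56 to the remainder.
  remainder 1/8x - 4/7y - 3/56 ≠ 0; add h_4 = 1/8x - 4/7y - 3/56 to the basis.

S(f_1,f_3): lcm = x^2y. S = 1/8x^2 + 11/8xy^2 - 45/8x - 7/8y^3 + 19y.
  leading term x^2: subtract (-1/64)·f_3 from 1/8x^2 + 11/8xy^2 - 45/8x - 7/8y^3 + 19y → 11/8xy^2 + 11/64xy - 45/8x - 7/8y^3 - 7/64y^2 + 19y + 19/8
  leading term xy^2: subtract (11/64y)·f_1 from 11/8xy^2 + 11/64xy - 45/8x - 7/8y^3 - 7/64y^2 + 19y + 19/8 → -45/8x - 7/8y^3 - 7/64y^2 + 1711/64y + 19/8
  leading term x: subtract (-45)·h_4 from -45/8x - 7/8y^3 - 7/64y^2 + 1711/64y + 19/8 → -7/8y^3 - 7/64y^2 + 457/448y - 1/28
  leading term y^3: no divisor's leading term divides it; move -7/8y^3 to the remainder.
  leading term y^2: no divisor's leading term divides it; move -7/64y^2 to the remainder.
  leading term y: no divisor's leading term divides it; move 457/448y to the remainder.
  leading term 1: no divisor's leading term divides it; move -1/28 to the remainder.
  remainder -7/8y^3 - 7/64y^2 + 457/448y - 1/28 ≠ 0; add h_5 = -7/8y^3 - 7/64y^2 + 457/448y - 1/28 to the basis.

S(f_2,f_3): lcm = x^2y. S = 11/8xy^2 + 4/7xy - 39/7x - 7/8y^3 + 19y.
  leading term xy^2: subtract (11/64y)·f_1 from 11/8xy^2 + 4/7xy - 39/7x - 7/8y^3 + 19y → 179/448xy - 39/7x - 7/8y^3 + 1711/64y
  leading term xy: subtract (179/3584)·f_1 from 179/448xy - 39/7x - 7/8y^3 + 1711/64y → -20147/3584x - 7/8y^3 + 1711/64y + 8055/3584
  leading term x: subtract (-20147/448)·h_4 from -20147/3584x - 7/8y^3 + 1711/64y + 8055/3584 → -7/8y^3 + 3251/3136y - 507/3136
  leading term y^3: subtract (1)·h_5 from -7/8y^3 + 3251/3136y - 507/3136 → 7/64y^2 + 13/784y - 395/3136
  leading term y^2: no divisor's leading term divides it; move 7/64y^2 to the remainder.
  leading term y: no divisor's leading term divides it; move 13/784y to the remainder.
  leading term 1: no divisor's leading term divides it; move -395/3136 to the remainder.
  remainder 7/64y^2 + 13/784y - 395/3136 ≠ 0; add h_6 = 7/64y^2 + 13/784y - 395/3136 to the basis.

S(f_1,h_4): lcm = xy. S = 1/8x + 32/7y^2 + 3/7y - 45/8.
  leading term x: subtract (1)·h_4 from 1/8x + 32/7y^2 + 3/7y - 45/8 → 32/7y^2 + y - 39/7
  leading term y^2: subtract (2048/49)·h_6 from 32/7y^2 + y - 39/7 → 737/2401y - 737/2401
  leading term y: no divisor's leading term divides it; move 737/2401y to the remainder.
  leading term 1: no divisor's leading term divides it; move -737/2401 to the remainder.
  remainder 737/2401y - 737/2401 ≠ 0; add h_7 = 737/2401y - 737/2401 to the basis.

The other S-polynomials (S(f_2,h_4), S(f_3,h_4), S(f_1,h_5), S(f_2,h_5), S(f_3,h_5), S(h_4,h_5), S(f_1,h_6), S(f_2,h_6), S(f_3,h_6), S(h_4,h_6), S(h_5,h_6), S(f_1,h_7), S(f_2,h_7), S(f_3,h_7), S(h_4,h_7), S(h_5,h_7), S(h_6,h_7)) all reduce to 0 modulo the current basis, so we have a Gröbner basis.
Inter-reduce: drop elements whose leading term is divisible by another's, tail-reduce, and make monic.
Reduced Gröbner basis: {x - 5, y - 1}.

Elimination: the polynomial y - 1 lies in the elimination ideal for y, so y ∈ {1}. For each such y, the remaining basis elements (now univariate) give the rest of the solution.
  y = 1: the earlier basis element becomes x - 5 = 0, giving x = 5 — point (5, 1).
Each listed point satisfies every original equation (direct substitution).

{(5, 1)}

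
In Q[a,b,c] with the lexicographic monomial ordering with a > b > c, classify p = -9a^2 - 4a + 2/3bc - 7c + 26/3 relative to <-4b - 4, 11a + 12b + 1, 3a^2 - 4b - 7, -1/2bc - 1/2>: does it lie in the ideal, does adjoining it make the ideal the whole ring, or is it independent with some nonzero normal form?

Adjoining -9a^2 - 4a + 2/3bc - 7c + 26/3 makes the ideal the whole ring: the system is inconsistent.

First compute the reduced Gröbner basis of I by Buchberger's algorithm.
f_1 = -4b - 4, LT = b.
f_2 = 11a + 12b + 1, LT = a.
f_3 = 3a^2 - 4b - 7, LT = a^2.
f_4 = -1/2bc - 1/2, LT = bc.

S(f_1,f_2): leading monomials are coprime, so the S-polynomial reduces to 0 (Buchberger's first criterion).
S(f_1,f_3): leading monomials are coprime, so the S-polynomial reduces to 0 (Buchberger's first criterion).
S(f_1,f_4): lcm = bc. S = c - 1.
  leading term c: no divisor's leading term divides it; move c to the remainder.
  leading term 1: no divisor's leading term divides it; move -1 to the remainder.
  remainder c - 1 ≠ 0; add h_5 = c - 1 to the basis.

S(f_2,f_3): lcm = a^2. S = 12/11ab + 1/11a + 4/3b + 7/3.
  leading term ab: subtract (-3/11a)·f_1 from 12/11ab + 1/11a + 4/3b + 7/3 → -a + 4/3b + 7/3
  leading term a: subtract (-1/11)·f_2 from -a + 4/3b + 7/3 → 80/33b + 80/33
  leading term b: subtract (-20/33)·f_1 from 80/33b + 80/33 → 0
  remainder 0.

S(f_2,f_4): leading monomials are coprime, so the S-polynomial reduces to 0 (Buchberger's first criterion).
S(f_3,f_4): leading monomials are coprime, so the S-polynomial reduces to 0 (Buchberger's first criterion).
S(f_1,h_5): leading monomials are coprime, so the S-polynomial reduces to 0 (Buchberger's first criterion).
S(f_2,h_5): leading monomials are coprime, so the S-polynomial reduces to 0 (Buchberger's first criterion).
S(f_3,h_5): leading monomials are coprime, so the S-polynomial reduces to 0 (Buchberger's first criterion).
S(f_4,h_5): lcm = bc. S = b + 1.
  leading term b: subtract (-1/4)·f_1 from b + 1 → 0
  remainder 0.

Every S-polynomial of the final basis reduces to 0, so we have a Gröbner basis.
Inter-reduce: drop elements whose leading term is divisible by another's, tail-reduce, and make monic.
Reduced Gröbner basis: {a - 1, b + 1, c - 1}.
Label its elements g_1 = a - 1, g_2 = b + 1, g_3 = c - 1.

Reduce p = -9a^2 - 4a + 2/3bc - 7c + 26/3 modulo G:
  leading term a^2: subtract (-9a)·g_1 from -9a^2 - 4a + 2/3bc - 7c + 26/3 → -13a + 2/3bc - 7c + 26/3
  leading term a: subtract (-13)·g_1 from -13a + 2/3bc - 7c + 26/3 → 2/3bc - 7c - 13/3
  leading term bc: subtract (2/3c)·g_2 from 2/3bc - 7c - 13/3 → -23/3c - 13/3
  leading term c: subtract (-23/3)·g_3 from -23/3c - 13/3 → -12
  leading term 1: no divisor's leading term divides it; move -12 to the remainder.
  normal form = -12.
The normal form is nonzero, so p ∉ I. Since p minus its normal form lies in I, I + (p) = I + (r) where r = -12; decide whether this ideal is the whole ring.
Here r = -12 is a nonzero constant, hence a unit: 1 ∈ I + (p), the Gröbner basis of I + (p) is {1}, and the enlarged system has no common solution — adjoining p is inconsistent.

The remainder on division by a Gröbner basis is unique — it is the normal form.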